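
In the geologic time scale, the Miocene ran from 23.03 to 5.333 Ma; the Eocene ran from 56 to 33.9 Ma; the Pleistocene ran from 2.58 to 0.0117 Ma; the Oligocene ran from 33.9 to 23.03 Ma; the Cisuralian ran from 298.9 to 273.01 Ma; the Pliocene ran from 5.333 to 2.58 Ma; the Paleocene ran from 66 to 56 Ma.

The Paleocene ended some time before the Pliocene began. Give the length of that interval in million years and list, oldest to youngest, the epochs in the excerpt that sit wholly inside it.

50.667 million years; Eocene, Oligocene, Miocene

The Paleocene closes at 56 Ma and the Pliocene opens at 5.333 Ma, so the interval is 56 − 5.333 = 50.667 Myr.
An epoch fits inside if it starts at or after 56 Ma and ends at or before 5.333 Ma; oldest first that gives Eocene, Oligocene, Miocene.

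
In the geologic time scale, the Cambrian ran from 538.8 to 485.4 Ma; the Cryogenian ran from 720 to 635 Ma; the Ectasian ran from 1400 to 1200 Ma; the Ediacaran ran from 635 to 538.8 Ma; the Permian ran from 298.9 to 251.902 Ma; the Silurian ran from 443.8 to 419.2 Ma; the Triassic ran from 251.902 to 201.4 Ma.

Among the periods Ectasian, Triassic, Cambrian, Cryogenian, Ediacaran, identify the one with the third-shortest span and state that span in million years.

Cryogenian, 85 million years

Start − end for each: Ectasian 1400 − 1200 = 200; Triassic 251.902 − 201.4 = 50.502; Cambrian 538.8 − 485.4 = 53.4; Cryogenian 720 − 635 = 85; Ediacaran 635 − 538.8 = 96.2.
Ranking these from shortest: Triassic < Cambrian < Cryogenian < Ediacaran < Ectasian.
Position 3 in that ranking is Cryogenian, which lasted 85 Myr.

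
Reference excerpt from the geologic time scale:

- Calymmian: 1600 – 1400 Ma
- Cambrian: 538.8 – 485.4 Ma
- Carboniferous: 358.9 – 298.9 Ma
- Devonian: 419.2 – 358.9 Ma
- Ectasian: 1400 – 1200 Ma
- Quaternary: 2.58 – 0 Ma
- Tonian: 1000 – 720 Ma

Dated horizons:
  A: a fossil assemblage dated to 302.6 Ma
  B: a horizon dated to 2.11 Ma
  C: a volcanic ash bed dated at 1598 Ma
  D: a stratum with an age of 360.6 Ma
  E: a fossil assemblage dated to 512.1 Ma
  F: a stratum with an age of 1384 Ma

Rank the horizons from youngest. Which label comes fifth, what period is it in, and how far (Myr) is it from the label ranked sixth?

F, in the Ectasian; 214 million years to C

Sorted youngest-first by Ma: B (2.11), A (302.6), D (360.6), E (512.1), F (1384), C (1598).
The fifth youngest is F at 1384 Ma, which lies in 1400–1200 Ma: the Ectasian.
The sixth youngest is C at 1598 Ma; separation = |1384 − 1598| = 214 Myr.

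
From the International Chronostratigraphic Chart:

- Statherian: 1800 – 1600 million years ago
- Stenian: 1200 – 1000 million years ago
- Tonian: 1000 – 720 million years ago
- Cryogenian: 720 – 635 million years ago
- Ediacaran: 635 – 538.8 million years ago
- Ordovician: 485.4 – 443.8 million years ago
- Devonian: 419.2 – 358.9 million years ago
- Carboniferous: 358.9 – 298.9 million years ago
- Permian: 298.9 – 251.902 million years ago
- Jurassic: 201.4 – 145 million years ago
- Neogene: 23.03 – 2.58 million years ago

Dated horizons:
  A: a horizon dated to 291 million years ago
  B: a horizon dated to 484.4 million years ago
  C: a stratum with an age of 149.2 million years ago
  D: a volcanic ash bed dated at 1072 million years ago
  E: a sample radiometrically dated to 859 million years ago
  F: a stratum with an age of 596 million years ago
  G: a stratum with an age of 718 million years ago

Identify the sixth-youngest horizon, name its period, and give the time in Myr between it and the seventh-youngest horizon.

E, in the Tonian; 213 million years to D

Smaller Ma means younger, so youngest first: C 149.2 < A 291 < B 484.4 < F 596 < G 718 < E 859 < D 1072.
Counting 6 along gives E (859 Ma); the excerpt puts that inside the Tonian, 1000–720 Ma.
Next in line is D (1072 Ma), and 1072 − 859 = 213 Myr.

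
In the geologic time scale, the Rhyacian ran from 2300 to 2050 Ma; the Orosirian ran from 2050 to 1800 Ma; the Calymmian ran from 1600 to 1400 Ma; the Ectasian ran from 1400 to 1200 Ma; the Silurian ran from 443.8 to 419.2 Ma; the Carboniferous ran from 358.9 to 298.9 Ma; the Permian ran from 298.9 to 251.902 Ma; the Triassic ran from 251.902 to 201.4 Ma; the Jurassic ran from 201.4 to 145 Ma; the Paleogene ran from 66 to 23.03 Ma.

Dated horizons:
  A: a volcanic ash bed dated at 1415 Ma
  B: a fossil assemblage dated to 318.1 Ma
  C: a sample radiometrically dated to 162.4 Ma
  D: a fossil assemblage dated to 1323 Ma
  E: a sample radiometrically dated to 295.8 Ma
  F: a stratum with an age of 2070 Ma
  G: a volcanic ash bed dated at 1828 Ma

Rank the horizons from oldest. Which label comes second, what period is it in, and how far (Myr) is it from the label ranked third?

G, in the Orosirian; 413 million years to A

Larger Ma means older, so oldest first: F 2070 > G 1828 > A 1415 > D 1323 > B 318.1 > E 295.8 > C 162.4.
Counting 2 along gives G (1828 Ma); the excerpt puts that inside the Orosirian, 2050–1800 Ma.
Next in line is A (1415 Ma), and 1828 − 1415 = 413 Myr.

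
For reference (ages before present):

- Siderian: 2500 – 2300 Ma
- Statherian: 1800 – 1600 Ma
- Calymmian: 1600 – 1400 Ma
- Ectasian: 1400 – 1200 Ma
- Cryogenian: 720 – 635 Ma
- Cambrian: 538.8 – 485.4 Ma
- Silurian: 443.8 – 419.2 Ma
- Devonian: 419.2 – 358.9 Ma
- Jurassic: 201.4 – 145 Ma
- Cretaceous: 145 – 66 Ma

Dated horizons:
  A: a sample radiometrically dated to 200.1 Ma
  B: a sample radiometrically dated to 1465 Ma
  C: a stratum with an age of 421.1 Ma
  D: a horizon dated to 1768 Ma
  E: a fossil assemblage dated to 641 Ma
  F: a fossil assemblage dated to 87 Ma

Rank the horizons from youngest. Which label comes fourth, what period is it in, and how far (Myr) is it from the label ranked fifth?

Smaller Ma means younger, so youngest first: F 87 < A 200.1 < C 421.1 < E 641 < B 1465 < D 1768.
Counting 4 along gives E (641 Ma); the excerpt puts that inside the Cryogenian, 720–635 Ma.
Next in line is B (1465 Ma), and 1465 − 641 = 824 Myr.

E, in the Cryogenian; 824 million years to B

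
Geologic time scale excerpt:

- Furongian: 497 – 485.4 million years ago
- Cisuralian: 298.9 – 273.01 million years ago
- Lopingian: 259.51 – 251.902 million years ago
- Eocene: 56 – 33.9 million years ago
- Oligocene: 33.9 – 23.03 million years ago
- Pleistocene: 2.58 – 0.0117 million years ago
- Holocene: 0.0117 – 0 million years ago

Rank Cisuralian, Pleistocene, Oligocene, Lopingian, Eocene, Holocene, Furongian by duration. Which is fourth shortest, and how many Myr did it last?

Oligocene, 10.87 million years

Durations: Cisuralian 25.89; Pleistocene 2.5683; Oligocene 10.87; Lopingian 7.608; Eocene 22.1; Holocene 0.0117; Furongian 11.6 Myr.
Sorted shortest-first: Holocene (0.0117), Pleistocene (2.5683), Lopingian (7.608), Oligocene (10.87), Furongian (11.6), Eocene (22.1), Cisuralian (25.89).
The fourth shortest is Oligocene at 10.87 Myr.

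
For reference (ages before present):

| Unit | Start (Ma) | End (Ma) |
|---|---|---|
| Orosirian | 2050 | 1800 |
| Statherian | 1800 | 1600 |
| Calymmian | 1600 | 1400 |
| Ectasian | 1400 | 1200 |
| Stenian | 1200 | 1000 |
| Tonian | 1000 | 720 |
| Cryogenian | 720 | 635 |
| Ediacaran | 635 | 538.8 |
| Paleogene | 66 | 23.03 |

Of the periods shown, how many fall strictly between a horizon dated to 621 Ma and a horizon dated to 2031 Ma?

6

2031 Ma sits inside the Orosirian (2050–1800) and 621 Ma inside the Ediacaran (635–538.8); neither of those is wholly between the two dates.
The listed periods lying completely between them are Statherian, Calymmian, Ectasian, Stenian, Tonian, Cryogenian — 6 in all.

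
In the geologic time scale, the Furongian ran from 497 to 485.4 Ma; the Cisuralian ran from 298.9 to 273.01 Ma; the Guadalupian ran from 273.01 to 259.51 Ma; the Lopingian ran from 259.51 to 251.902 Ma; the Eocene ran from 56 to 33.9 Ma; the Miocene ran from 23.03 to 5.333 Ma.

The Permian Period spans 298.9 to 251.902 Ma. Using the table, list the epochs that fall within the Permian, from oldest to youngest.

Epochs with both bounds inside 298.9–251.902 Ma: Cisuralian (298.9–273.01), Guadalupian (273.01–259.51), Lopingian (259.51–251.902).

Cisuralian, Guadalupian, Lopingian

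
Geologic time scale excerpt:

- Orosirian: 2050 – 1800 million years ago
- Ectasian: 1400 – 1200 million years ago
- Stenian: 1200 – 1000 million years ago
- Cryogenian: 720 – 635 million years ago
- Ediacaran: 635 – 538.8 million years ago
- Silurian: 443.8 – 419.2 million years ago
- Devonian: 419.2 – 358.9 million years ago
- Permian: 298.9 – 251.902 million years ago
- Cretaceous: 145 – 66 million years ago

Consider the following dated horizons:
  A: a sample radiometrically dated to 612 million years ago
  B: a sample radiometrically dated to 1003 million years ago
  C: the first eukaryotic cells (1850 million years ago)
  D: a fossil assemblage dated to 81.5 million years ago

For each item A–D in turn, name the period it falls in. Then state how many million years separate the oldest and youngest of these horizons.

A: 612 Ma lies in 635–538.8 Ma, so Ediacaran.
B: 1003 Ma lies in 1200–1000 Ma, so Stenian.
C: 1850 Ma lies in 2050–1800 Ma, so Orosirian.
D: 81.5 Ma lies in 145–66 Ma, so Cretaceous.
Oldest = 1850 Ma, youngest = 81.5 Ma → span 1768.5 Myr.

A — Ediacaran; B — Stenian; C — Orosirian; D — Cretaceous; span 1768.5 million years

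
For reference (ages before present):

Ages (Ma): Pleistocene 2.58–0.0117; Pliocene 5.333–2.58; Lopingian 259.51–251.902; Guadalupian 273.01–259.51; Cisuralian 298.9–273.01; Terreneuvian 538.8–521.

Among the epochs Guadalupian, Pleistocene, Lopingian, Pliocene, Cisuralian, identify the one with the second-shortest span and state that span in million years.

Pliocene, 2.753 million years

Start − end for each: Guadalupian 273.01 − 259.51 = 13.5; Pleistocene 2.58 − 0.0117 = 2.5683; Lopingian 259.51 − 251.902 = 7.608; Pliocene 5.333 − 2.58 = 2.753; Cisuralian 298.9 − 273.01 = 25.89.
Ranking these from shortest: Pleistocene < Pliocene < Lopingian < Guadalupian < Cisuralian.
Position 2 in that ranking is Pliocene, which lasted 2.753 Myr.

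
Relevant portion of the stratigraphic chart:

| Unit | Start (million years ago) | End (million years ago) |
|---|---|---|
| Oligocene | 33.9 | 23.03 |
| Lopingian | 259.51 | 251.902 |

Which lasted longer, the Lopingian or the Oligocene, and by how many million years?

Lopingian: 259.51 − 251.902 = 7.608 Myr.
Oligocene: 33.9 − 23.03 = 10.87 Myr.
Difference: 10.87 − 7.608 = 3.262 Myr, so the Oligocene was longer.

Oligocene, by 3.262 million years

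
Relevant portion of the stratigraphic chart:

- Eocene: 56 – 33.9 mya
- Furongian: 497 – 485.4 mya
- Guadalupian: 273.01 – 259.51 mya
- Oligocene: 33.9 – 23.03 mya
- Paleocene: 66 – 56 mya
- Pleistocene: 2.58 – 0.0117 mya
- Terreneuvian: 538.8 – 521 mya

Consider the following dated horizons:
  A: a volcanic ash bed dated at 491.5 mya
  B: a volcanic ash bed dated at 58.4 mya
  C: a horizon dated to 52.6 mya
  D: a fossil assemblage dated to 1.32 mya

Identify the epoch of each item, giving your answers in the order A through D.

A — Furongian; B — Paleocene; C — Eocene; D — Pleistocene

A: 491.5 Ma lies in 497–485.4 Ma, so Furongian.
B: 58.4 Ma lies in 66–56 Ma, so Paleocene.
C: 52.6 Ma lies in 56–33.9 Ma, so Eocene.
D: 1.32 Ma lies in 2.58–0.0117 Ma, so Pleistocene.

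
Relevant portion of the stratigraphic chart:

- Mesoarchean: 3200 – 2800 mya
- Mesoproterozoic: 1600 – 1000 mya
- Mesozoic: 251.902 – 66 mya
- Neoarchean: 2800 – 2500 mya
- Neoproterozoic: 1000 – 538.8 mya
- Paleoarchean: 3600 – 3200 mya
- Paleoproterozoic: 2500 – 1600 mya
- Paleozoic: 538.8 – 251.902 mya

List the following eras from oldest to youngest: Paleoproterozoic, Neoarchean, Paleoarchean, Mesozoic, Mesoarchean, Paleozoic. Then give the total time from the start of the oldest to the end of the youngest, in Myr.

Paleoarchean → Mesoarchean → Neoarchean → Paleoproterozoic → Paleozoic → Mesozoic; total span 3534 Myr

From the excerpt: Paleoproterozoic 2500–1600; Neoarchean 2800–2500; Paleoarchean 3600–3200; Mesozoic 251.902–66; Mesoarchean 3200–2800; Paleozoic 538.8–251.902 (Ma).
Larger Ma is earlier, so the oldest is Paleoarchean and the youngest is Mesozoic; oldest to youngest: Paleoarchean, Mesoarchean, Neoarchean, Paleoproterozoic, Paleozoic, Mesozoic.
Oldest start 3600 minus youngest end 66 gives 3534 Myr overall.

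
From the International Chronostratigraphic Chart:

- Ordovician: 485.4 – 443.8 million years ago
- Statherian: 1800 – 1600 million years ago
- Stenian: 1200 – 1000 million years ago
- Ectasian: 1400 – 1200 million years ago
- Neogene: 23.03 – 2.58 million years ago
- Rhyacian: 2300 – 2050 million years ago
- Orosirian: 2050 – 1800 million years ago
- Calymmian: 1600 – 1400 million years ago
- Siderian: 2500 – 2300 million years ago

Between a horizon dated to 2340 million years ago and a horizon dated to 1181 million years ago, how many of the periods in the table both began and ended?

5

2340 Ma sits inside the Siderian (2500–2300) and 1181 Ma inside the Stenian (1200–1000); neither of those is wholly between the two dates.
The listed periods lying completely between them are Rhyacian, Orosirian, Statherian, Calymmian, Ectasian — 5 in all.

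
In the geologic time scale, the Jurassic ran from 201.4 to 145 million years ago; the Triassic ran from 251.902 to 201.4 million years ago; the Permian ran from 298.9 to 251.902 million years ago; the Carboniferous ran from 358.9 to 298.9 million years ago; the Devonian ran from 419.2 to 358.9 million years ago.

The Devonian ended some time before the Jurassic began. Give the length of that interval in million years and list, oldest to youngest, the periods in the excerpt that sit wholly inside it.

End of Devonian = 358.9 Ma; start of Jurassic = 201.4 Ma.
Gap = 358.9 − 201.4 = 157.5 Myr.
Periods wholly inside 358.9–201.4 Ma: Carboniferous (358.9–298.9), Permian (298.9–251.902), Triassic (251.902–201.4).

157.5 million years; Carboniferous, Permian, Triassic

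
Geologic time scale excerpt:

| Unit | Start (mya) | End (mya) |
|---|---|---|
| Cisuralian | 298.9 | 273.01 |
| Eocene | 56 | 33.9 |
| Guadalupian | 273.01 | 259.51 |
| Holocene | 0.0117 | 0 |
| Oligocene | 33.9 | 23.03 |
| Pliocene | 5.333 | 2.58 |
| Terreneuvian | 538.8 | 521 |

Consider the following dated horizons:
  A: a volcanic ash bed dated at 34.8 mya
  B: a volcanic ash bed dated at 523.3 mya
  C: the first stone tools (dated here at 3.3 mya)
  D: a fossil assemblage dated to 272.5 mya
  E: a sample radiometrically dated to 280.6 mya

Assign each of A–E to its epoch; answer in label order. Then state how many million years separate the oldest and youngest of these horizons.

Match each age against the start–end ranges in the excerpt: A = 34.8 Ma → Eocene (56–33.9); B = 523.3 Ma → Terreneuvian (538.8–521); C = 3.3 Ma → Pliocene (5.333–2.58); D = 272.5 Ma → Guadalupian (273.01–259.51); E = 280.6 Ma → Cisuralian (298.9–273.01).
The largest age is 523.3 Ma and the smallest is 3.3 Ma; their difference is 520 Myr.

A — Eocene; B — Terreneuvian; C — Pliocene; D — Guadalupian; E — Cisuralian; span 520 million years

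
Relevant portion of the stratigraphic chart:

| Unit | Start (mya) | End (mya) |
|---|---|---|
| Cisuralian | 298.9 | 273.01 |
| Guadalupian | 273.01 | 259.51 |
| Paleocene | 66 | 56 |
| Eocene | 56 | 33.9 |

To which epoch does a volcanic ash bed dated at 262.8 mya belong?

262.8 Ma lies between 273.01 and 259.51 Ma, so it falls in the Guadalupian.

Guadalupian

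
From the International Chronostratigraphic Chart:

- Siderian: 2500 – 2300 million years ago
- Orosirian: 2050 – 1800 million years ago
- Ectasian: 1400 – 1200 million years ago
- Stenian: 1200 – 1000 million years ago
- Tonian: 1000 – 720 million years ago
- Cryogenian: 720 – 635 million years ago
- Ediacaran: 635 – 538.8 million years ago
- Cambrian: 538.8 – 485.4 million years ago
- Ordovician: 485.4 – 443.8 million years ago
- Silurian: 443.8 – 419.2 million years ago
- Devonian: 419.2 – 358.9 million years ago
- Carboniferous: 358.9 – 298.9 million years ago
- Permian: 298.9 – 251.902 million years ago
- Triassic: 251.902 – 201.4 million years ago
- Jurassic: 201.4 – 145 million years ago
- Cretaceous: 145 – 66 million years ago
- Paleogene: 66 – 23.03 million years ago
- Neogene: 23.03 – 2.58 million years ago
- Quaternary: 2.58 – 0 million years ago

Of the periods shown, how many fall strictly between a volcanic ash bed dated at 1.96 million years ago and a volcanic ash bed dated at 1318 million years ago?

15

1318 Ma sits inside the Ectasian (1400–1200) and 1.96 Ma inside the Quaternary (2.58–0); neither of those is wholly between the two dates.
The listed periods lying completely between them are Stenian, Tonian, Cryogenian, Ediacaran, Cambrian, Ordovician, Silurian, Devonian, Carboniferous, Permian, Triassic, Jurassic, Cretaceous, Paleogene, Neogene — 15 in all.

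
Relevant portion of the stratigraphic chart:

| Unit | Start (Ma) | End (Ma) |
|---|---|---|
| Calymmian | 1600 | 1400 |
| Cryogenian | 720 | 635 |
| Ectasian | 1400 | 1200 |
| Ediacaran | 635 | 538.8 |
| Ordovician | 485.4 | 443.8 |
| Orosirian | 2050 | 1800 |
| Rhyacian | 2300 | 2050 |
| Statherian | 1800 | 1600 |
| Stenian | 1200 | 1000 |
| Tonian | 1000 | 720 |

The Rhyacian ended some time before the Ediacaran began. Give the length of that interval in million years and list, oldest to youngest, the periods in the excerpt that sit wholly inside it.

The Rhyacian closes at 2050 Ma and the Ediacaran opens at 635 Ma, so the interval is 2050 − 635 = 1415 Myr.
A period fits inside if it starts at or after 2050 Ma and ends at or before 635 Ma; oldest first that gives Orosirian, Statherian, Calymmian, Ectasian, Stenian, Tonian, Cryogenian.

1415 million years; Orosirian, Statherian, Calymmian, Ectasian, Stenian, Tonian, Cryogenian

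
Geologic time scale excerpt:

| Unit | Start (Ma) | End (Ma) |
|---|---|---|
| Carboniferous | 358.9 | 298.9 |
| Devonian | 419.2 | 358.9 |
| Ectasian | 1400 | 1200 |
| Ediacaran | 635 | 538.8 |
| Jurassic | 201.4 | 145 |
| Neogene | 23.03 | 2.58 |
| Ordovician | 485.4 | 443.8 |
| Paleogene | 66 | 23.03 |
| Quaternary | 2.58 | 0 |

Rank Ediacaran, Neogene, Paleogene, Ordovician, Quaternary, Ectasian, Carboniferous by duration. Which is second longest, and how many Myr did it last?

Ediacaran, 96.2 million years

Durations: Ediacaran 96.2; Neogene 20.45; Paleogene 42.97; Ordovician 41.6; Quaternary 2.58; Ectasian 200; Carboniferous 60 Myr.
Sorted longest-first: Ectasian (200), Ediacaran (96.2), Carboniferous (60), Paleogene (42.97), Ordovician (41.6), Neogene (20.45), Quaternary (2.58).
The second longest is Ediacaran at 96.2 Myr.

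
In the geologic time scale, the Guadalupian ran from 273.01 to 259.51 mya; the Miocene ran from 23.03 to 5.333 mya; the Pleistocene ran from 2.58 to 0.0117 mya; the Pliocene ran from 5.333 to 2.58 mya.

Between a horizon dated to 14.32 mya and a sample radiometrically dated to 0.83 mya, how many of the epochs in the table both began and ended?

14.32 Ma sits inside the Miocene (23.03–5.333) and 0.83 Ma inside the Pleistocene (2.58–0.0117); neither of those is wholly between the two dates.
The listed epochs lying completely between them are Pliocene — 1 in all.

1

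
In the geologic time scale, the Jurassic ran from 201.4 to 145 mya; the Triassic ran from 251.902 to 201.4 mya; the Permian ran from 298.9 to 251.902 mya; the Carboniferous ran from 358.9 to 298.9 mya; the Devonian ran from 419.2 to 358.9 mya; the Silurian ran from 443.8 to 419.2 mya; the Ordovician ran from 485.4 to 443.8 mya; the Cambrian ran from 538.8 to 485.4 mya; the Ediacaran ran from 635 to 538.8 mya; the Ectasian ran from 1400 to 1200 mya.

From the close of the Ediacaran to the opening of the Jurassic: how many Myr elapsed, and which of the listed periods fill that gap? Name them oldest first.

337.4 million years; Cambrian, Ordovician, Silurian, Devonian, Carboniferous, Permian, Triassic

End of Ediacaran = 538.8 Ma; start of Jurassic = 201.4 Ma.
Gap = 538.8 − 201.4 = 337.4 Myr.
Periods wholly inside 538.8–201.4 Ma: Cambrian (538.8–485.4), Ordovician (485.4–443.8), Silurian (443.8–419.2), Devonian (419.2–358.9), Carboniferous (358.9–298.9), Permian (298.9–251.902), Triassic (251.902–201.4).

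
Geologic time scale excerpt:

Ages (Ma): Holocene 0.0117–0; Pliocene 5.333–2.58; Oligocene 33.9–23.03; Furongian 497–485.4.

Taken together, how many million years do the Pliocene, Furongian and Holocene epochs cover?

14.3647 million years

Duration is start − end for each: (5.333 − 2.58) + (497 − 485.4) + (0.0117 − 0).
That is 2.753 + 11.6 + 0.0117, which totals 14.3647 million years.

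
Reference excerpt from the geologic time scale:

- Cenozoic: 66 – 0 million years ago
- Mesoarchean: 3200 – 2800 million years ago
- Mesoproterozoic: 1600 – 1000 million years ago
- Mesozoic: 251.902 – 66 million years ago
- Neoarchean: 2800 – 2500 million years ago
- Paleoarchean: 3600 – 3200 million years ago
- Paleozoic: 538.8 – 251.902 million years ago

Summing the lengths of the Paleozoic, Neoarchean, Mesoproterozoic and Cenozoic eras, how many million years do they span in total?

1252.898 million years

Duration is start − end for each: (538.8 − 251.902) + (2800 − 2500) + (1600 − 1000) + (66 − 0).
That is 286.898 + 300 + 600 + 66, which totals 1252.898 million years.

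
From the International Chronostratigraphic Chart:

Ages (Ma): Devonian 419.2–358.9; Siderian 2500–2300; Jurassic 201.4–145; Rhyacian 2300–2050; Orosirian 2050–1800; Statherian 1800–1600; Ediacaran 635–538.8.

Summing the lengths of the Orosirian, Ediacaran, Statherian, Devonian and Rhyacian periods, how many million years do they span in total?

Each duration: Orosirian = 250; Ediacaran = 96.2; Statherian = 200; Devonian = 60.3; Rhyacian = 250.
Sum: 250 + 96.2 + 200 + 60.3 + 250 = 856.5 Myr.

856.5 million years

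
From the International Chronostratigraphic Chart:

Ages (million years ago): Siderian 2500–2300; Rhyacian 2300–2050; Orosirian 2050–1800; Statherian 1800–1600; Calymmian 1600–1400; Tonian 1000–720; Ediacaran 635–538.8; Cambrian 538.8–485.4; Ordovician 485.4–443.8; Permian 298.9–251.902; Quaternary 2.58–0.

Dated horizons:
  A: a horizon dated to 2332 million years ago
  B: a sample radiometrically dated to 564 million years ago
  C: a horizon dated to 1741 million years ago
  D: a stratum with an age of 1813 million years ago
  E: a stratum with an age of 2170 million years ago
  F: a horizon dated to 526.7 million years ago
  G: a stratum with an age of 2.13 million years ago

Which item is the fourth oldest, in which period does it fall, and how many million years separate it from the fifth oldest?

C, in the Statherian; 1177 million years to B

Sorted oldest-first by Ma: A (2332), E (2170), D (1813), C (1741), B (564), F (526.7), G (2.13).
The fourth oldest is C at 1741 Ma, which lies in 1800–1600 Ma: the Statherian.
The fifth oldest is B at 564 Ma; separation = |1741 − 564| = 1177 Myr.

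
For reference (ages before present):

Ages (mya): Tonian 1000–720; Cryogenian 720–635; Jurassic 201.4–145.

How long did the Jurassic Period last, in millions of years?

201.4 − 145 = 56.4 million years.

56.4 million years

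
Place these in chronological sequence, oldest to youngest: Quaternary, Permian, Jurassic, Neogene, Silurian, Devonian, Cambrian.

Era membership (oldest first within each) — Paleozoic: Cambrian, Silurian, Devonian, Permian; Mesozoic: Jurassic; Cenozoic: Neogene, Quaternary. Paleozoic precedes Mesozoic, which precedes Cenozoic. Concatenating the groups in that era order gives oldest to youngest directly.

Cambrian, then Silurian, then Devonian, then Permian, then Jurassic, then Neogene, then Quaternary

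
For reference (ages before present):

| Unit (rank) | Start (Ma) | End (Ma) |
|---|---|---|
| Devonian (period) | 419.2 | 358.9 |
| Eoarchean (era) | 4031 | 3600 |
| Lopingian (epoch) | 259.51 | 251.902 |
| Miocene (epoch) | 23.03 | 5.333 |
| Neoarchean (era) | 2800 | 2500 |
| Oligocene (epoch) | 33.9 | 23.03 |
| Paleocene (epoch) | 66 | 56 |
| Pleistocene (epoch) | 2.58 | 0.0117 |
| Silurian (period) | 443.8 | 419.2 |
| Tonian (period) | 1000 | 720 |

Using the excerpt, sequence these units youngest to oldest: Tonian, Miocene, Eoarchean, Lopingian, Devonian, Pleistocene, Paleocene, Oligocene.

Pleistocene → Miocene → Oligocene → Paleocene → Lopingian → Devonian → Tonian → Eoarchean

Read off each span (Ma): Tonian 1000–720; Miocene 23.03–5.333; Eoarchean 4031–3600; Lopingian 259.51–251.902; Devonian 419.2–358.9; Pleistocene 2.58–0.0117; Paleocene 66–56; Oligocene 33.9–23.03.
Larger Ma is older, so oldest→youngest is Eoarchean, Tonian, Devonian, Lopingian, Paleocene, Oligocene, Miocene, Pleistocene; reverse it for youngest→oldest.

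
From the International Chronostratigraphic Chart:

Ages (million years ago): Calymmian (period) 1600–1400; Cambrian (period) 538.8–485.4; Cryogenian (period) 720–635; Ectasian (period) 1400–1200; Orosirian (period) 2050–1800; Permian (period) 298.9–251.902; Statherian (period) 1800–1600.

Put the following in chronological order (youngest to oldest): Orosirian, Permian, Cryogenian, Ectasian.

The oldest of these is Orosirian (starts 2050 Ma) and the youngest is Permian (ends 251.902 Ma).
In between, by decreasing start age: Ectasian (1400), Cryogenian (720).
Listing youngest first means reversing that sequence.

Permian, then Cryogenian, then Ectasian, then Orosirian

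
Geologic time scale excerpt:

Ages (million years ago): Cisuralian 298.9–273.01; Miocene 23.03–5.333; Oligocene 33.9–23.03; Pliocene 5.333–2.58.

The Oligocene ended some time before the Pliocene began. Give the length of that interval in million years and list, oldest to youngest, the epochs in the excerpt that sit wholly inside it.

17.697 million years; Miocene

The Oligocene closes at 23.03 Ma and the Pliocene opens at 5.333 Ma, so the interval is 23.03 − 5.333 = 17.697 Myr.
An epoch fits inside if it starts at or after 23.03 Ma and ends at or before 5.333 Ma; oldest first that gives Miocene.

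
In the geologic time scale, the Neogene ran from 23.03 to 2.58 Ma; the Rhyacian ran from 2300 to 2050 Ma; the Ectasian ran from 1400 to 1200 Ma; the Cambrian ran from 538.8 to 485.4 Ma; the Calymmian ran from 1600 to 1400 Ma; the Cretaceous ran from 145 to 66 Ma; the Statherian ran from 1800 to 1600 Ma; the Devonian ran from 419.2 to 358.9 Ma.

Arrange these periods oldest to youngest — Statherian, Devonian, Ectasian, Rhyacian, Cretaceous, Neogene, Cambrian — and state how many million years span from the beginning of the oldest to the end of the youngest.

Rhyacian → Statherian → Ectasian → Cambrian → Devonian → Cretaceous → Neogene; total span 2297.42 Myr

Start ages (Ma): Rhyacian 2300, Statherian 1800, Ectasian 1400, Cambrian 538.8, Devonian 419.2, Cretaceous 145, Neogene 23.03.
Ordered oldest to youngest: Rhyacian, Statherian, Ectasian, Cambrian, Devonian, Cretaceous, Neogene.
Span = 2300 − 2.58 = 2297.42 Myr.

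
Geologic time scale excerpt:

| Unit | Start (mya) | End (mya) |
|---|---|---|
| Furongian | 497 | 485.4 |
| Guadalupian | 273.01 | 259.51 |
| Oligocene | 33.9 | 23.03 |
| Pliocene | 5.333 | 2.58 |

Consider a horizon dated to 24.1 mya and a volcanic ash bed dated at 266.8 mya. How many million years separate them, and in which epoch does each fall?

Elapsed time: 266.8 − 24.1 = 242.7 Myr.
24.1 Ma lies within 33.9–23.03 Ma: Oligocene.
266.8 Ma lies within 273.01–259.51 Ma: Guadalupian.

242.7 million years apart; the first in the Oligocene, the second in the Guadalupian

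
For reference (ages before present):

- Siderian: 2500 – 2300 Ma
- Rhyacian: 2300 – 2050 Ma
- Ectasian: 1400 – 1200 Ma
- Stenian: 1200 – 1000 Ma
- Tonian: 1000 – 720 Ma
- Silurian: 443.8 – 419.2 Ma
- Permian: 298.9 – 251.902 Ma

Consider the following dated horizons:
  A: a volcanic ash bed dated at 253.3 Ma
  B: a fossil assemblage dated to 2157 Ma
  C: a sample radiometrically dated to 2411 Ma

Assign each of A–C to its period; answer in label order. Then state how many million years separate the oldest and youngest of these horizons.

Match each age against the start–end ranges in the excerpt: A = 253.3 Ma → Permian (298.9–251.902); B = 2157 Ma → Rhyacian (2300–2050); C = 2411 Ma → Siderian (2500–2300).
The largest age is 2411 Ma and the smallest is 253.3 Ma; their difference is 2157.7 Myr.

A — Permian; B — Rhyacian; C — Siderian; span 2157.7 million years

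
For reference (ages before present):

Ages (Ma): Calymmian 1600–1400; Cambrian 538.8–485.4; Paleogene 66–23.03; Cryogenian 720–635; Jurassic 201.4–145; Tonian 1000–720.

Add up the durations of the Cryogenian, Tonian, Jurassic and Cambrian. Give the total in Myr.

474.8 million years

Duration is start − end for each: (720 − 635) + (1000 − 720) + (201.4 − 145) + (538.8 − 485.4).
That is 85 + 280 + 56.4 + 53.4, which totals 474.8 million years.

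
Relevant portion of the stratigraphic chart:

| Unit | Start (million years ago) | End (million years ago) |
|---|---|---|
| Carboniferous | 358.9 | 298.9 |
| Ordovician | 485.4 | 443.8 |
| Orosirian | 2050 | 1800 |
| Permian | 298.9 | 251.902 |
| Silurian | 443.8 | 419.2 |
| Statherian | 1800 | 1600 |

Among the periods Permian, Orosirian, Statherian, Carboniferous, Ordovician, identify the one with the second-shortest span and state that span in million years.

Permian, 46.998 million years

Durations: Permian 46.998; Orosirian 250; Statherian 200; Carboniferous 60; Ordovician 41.6 Myr.
Sorted shortest-first: Ordovician (41.6), Permian (46.998), Carboniferous (60), Statherian (200), Orosirian (250).
The second shortest is Permian at 46.998 Myr.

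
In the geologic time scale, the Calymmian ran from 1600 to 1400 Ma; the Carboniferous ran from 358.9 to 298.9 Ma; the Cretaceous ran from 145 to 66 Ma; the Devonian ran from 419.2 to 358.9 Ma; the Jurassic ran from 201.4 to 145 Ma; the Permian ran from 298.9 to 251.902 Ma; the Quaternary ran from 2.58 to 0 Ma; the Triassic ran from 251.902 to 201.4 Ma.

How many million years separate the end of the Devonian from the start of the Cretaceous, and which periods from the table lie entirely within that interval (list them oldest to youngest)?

213.9 million years; Carboniferous, Permian, Triassic, Jurassic

The Devonian closes at 358.9 Ma and the Cretaceous opens at 145 Ma, so the interval is 358.9 − 145 = 213.9 Myr.
A period fits inside if it starts at or after 358.9 Ma and ends at or before 145 Ma; oldest first that gives Carboniferous, Permian, Triassic, Jurassic.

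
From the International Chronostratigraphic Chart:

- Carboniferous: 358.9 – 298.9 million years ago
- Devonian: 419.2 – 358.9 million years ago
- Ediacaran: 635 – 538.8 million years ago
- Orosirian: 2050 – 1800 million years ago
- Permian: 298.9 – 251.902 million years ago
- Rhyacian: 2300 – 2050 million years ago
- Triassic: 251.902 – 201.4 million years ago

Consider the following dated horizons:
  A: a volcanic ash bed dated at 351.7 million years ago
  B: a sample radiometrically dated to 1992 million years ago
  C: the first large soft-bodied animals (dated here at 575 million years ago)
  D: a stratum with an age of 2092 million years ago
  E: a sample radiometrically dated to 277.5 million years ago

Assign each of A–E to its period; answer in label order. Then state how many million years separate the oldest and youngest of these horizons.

A: 351.7 Ma lies in 358.9–298.9 Ma, so Carboniferous.
B: 1992 Ma lies in 2050–1800 Ma, so Orosirian.
C: 575 Ma lies in 635–538.8 Ma, so Ediacaran.
D: 2092 Ma lies in 2300–2050 Ma, so Rhyacian.
E: 277.5 Ma lies in 298.9–251.902 Ma, so Permian.
Oldest = 2092 Ma, youngest = 277.5 Ma → span 1814.5 Myr.

A — Carboniferous; B — Orosirian; C — Ediacaran; D — Rhyacian; E — Permian; span 1814.5 million years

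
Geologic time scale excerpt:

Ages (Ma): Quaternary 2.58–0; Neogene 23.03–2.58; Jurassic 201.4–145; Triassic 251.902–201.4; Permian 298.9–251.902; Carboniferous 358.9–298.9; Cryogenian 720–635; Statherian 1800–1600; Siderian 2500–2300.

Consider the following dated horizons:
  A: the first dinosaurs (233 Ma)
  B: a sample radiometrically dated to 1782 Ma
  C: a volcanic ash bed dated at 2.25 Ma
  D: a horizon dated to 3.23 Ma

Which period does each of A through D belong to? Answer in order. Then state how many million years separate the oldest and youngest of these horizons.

A: 233 Ma lies in 251.902–201.4 Ma, so Triassic.
B: 1782 Ma lies in 1800–1600 Ma, so Statherian.
C: 2.25 Ma lies in 2.58–0 Ma, so Quaternary.
D: 3.23 Ma lies in 23.03–2.58 Ma, so Neogene.
Oldest = 1782 Ma, youngest = 2.25 Ma → span 1779.75 Myr.

A — Triassic; B — Statherian; C — Quaternary; D — Neogene; span 1779.75 million years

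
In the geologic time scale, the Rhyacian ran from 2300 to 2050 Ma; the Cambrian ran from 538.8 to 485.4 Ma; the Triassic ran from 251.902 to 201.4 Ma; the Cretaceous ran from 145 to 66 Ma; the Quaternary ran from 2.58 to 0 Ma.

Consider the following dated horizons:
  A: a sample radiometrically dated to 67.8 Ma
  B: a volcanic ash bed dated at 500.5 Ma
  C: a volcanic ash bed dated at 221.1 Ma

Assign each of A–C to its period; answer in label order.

A: 67.8 Ma lies in 145–66 Ma, so Cretaceous.
B: 500.5 Ma lies in 538.8–485.4 Ma, so Cambrian.
C: 221.1 Ma lies in 251.902–201.4 Ma, so Triassic.

A — Cretaceous; B — Cambrian; C — Triassic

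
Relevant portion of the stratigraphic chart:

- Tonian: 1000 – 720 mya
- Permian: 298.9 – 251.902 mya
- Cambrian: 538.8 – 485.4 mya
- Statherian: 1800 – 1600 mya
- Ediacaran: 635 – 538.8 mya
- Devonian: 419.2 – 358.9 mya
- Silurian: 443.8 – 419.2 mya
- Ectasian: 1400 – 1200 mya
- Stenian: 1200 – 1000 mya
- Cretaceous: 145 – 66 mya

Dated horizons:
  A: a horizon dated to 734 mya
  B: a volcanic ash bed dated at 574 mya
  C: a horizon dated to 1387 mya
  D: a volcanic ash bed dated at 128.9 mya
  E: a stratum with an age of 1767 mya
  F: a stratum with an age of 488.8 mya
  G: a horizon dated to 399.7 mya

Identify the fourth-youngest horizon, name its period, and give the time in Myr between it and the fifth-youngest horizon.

B, in the Ediacaran; 160 million years to A

Sorted youngest-first by Ma: D (128.9), G (399.7), F (488.8), B (574), A (734), C (1387), E (1767).
The fourth youngest is B at 574 Ma, which lies in 635–538.8 Ma: the Ediacaran.
The fifth youngest is A at 734 Ma; separation = |574 − 734| = 160 Myr.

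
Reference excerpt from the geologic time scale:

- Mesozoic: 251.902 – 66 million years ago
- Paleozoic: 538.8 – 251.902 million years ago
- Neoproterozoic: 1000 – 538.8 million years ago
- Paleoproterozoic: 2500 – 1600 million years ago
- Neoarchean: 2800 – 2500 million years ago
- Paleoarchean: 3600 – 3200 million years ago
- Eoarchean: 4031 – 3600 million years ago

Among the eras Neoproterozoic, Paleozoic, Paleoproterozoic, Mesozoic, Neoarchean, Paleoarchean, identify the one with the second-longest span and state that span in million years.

Neoproterozoic, 461.2 million years

Durations: Neoproterozoic 461.2; Paleozoic 286.898; Paleoproterozoic 900; Mesozoic 185.902; Neoarchean 300; Paleoarchean 400 Myr.
Sorted longest-first: Paleoproterozoic (900), Neoproterozoic (461.2), Paleoarchean (400), Neoarchean (300), Paleozoic (286.898), Mesozoic (185.902).
The second longest is Neoproterozoic at 461.2 Myr.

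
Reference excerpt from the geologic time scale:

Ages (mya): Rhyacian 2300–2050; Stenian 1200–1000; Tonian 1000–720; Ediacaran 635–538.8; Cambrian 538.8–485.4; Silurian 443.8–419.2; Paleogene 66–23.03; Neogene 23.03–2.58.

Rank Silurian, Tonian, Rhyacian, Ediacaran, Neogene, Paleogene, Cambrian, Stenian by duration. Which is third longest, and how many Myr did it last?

Start − end for each: Silurian 443.8 − 419.2 = 24.6; Tonian 1000 − 720 = 280; Rhyacian 2300 − 2050 = 250; Ediacaran 635 − 538.8 = 96.2; Neogene 23.03 − 2.58 = 20.45; Paleogene 66 − 23.03 = 42.97; Cambrian 538.8 − 485.4 = 53.4; Stenian 1200 − 1000 = 200.
Ranking these from longest: Tonian > Rhyacian > Stenian > Ediacaran > Cambrian > Paleogene > Silurian > Neogene.
Position 3 in that ranking is Stenian, which lasted 200 Myr.

Stenian, 200 million years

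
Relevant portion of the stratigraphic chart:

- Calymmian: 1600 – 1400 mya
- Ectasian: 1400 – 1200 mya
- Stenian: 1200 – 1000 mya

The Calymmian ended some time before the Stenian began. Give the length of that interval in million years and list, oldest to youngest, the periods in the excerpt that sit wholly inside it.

End of Calymmian = 1400 Ma; start of Stenian = 1200 Ma.
Gap = 1400 − 1200 = 200 Myr.
Periods wholly inside 1400–1200 Ma: Ectasian (1400–1200).

200 million years; Ectasian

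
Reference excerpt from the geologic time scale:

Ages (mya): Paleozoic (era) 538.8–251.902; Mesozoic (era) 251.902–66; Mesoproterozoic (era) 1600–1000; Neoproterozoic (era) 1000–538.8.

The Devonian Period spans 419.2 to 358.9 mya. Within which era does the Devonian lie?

Paleozoic

The Devonian (419.2–358.9 Ma) lies entirely within 538.8–251.902 Ma, the Paleozoic Era.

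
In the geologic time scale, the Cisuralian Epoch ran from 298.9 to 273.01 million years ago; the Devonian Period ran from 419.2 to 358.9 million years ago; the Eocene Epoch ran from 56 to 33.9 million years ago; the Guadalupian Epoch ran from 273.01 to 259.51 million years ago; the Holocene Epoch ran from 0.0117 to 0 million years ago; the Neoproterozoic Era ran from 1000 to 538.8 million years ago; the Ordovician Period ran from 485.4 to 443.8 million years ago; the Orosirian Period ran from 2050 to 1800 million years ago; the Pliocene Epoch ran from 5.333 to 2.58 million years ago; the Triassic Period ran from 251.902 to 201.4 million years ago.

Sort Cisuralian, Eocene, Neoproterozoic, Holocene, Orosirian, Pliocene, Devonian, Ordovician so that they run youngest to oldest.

Holocene → Pliocene → Eocene → Cisuralian → Devonian → Ordovician → Neoproterozoic → Orosirian

Read off each span (Ma): Cisuralian 298.9–273.01; Eocene 56–33.9; Neoproterozoic 1000–538.8; Holocene 0.0117–0; Orosirian 2050–1800; Pliocene 5.333–2.58; Devonian 419.2–358.9; Ordovician 485.4–443.8.
Larger Ma is older, so oldest→youngest is Orosirian, Neoproterozoic, Ordovician, Devonian, Cisuralian, Eocene, Pliocene, Holocene; reverse it for youngest→oldest.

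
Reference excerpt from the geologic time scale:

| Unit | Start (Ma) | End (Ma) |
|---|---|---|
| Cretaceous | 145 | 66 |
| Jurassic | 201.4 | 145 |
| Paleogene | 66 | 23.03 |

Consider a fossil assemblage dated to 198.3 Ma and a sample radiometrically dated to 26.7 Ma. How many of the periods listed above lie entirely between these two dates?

1

The older date is 198.3 Ma and the younger is 26.7 Ma.
Periods with start < 198.3 and end > 26.7 Ma: Cretaceous (145–66).
That is 1 complete period.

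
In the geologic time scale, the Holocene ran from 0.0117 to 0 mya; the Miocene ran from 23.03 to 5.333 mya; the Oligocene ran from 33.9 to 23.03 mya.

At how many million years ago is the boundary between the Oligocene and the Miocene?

23.03 mya

The Oligocene ends and the Miocene begins at 23.03 mya.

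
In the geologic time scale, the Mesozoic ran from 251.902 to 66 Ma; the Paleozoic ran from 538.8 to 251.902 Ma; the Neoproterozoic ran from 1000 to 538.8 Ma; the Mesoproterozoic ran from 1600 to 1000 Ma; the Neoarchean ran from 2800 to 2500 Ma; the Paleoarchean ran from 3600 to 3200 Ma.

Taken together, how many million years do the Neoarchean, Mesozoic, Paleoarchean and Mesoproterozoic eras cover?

Duration is start − end for each: (2800 − 2500) + (251.902 − 66) + (3600 − 3200) + (1600 − 1000).
That is 300 + 185.902 + 400 + 600, which totals 1485.902 million years.

1485.902 million years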